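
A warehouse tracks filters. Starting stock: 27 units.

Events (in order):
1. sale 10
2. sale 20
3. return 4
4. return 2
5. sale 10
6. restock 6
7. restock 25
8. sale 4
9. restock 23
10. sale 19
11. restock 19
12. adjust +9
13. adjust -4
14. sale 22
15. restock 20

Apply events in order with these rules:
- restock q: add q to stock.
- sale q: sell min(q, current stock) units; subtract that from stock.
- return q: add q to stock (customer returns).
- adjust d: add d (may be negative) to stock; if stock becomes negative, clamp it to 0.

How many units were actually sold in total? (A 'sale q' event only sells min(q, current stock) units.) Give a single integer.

Processing events:
Start: stock = 27
  Event 1 (sale 10): sell min(10,27)=10. stock: 27 - 10 = 17. total_sold = 10
  Event 2 (sale 20): sell min(20,17)=17. stock: 17 - 17 = 0. total_sold = 27
  Event 3 (return 4): 0 + 4 = 4
  Event 4 (return 2): 4 + 2 = 6
  Event 5 (sale 10): sell min(10,6)=6. stock: 6 - 6 = 0. total_sold = 33
  Event 6 (restock 6): 0 + 6 = 6
  Event 7 (restock 25): 6 + 25 = 31
  Event 8 (sale 4): sell min(4,31)=4. stock: 31 - 4 = 27. total_sold = 37
  Event 9 (restock 23): 27 + 23 = 50
  Event 10 (sale 19): sell min(19,50)=19. stock: 50 - 19 = 31. total_sold = 56
  Event 11 (restock 19): 31 + 19 = 50
  Event 12 (adjust +9): 50 + 9 = 59
  Event 13 (adjust -4): 59 + -4 = 55
  Event 14 (sale 22): sell min(22,55)=22. stock: 55 - 22 = 33. total_sold = 78
  Event 15 (restock 20): 33 + 20 = 53
Final: stock = 53, total_sold = 78

Answer: 78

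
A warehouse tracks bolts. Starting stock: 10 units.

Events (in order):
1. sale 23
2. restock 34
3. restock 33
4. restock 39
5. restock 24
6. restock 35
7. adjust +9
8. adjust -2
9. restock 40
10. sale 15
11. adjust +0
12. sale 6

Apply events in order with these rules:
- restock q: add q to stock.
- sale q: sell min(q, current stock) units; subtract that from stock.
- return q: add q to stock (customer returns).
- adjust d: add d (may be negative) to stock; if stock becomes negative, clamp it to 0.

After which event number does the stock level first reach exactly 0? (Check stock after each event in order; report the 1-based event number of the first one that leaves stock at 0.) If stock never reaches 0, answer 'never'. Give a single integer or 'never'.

Answer: 1

Derivation:
Processing events:
Start: stock = 10
  Event 1 (sale 23): sell min(23,10)=10. stock: 10 - 10 = 0. total_sold = 10
  Event 2 (restock 34): 0 + 34 = 34
  Event 3 (restock 33): 34 + 33 = 67
  Event 4 (restock 39): 67 + 39 = 106
  Event 5 (restock 24): 106 + 24 = 130
  Event 6 (restock 35): 130 + 35 = 165
  Event 7 (adjust +9): 165 + 9 = 174
  Event 8 (adjust -2): 174 + -2 = 172
  Event 9 (restock 40): 172 + 40 = 212
  Event 10 (sale 15): sell min(15,212)=15. stock: 212 - 15 = 197. total_sold = 25
  Event 11 (adjust +0): 197 + 0 = 197
  Event 12 (sale 6): sell min(6,197)=6. stock: 197 - 6 = 191. total_sold = 31
Final: stock = 191, total_sold = 31

First zero at event 1.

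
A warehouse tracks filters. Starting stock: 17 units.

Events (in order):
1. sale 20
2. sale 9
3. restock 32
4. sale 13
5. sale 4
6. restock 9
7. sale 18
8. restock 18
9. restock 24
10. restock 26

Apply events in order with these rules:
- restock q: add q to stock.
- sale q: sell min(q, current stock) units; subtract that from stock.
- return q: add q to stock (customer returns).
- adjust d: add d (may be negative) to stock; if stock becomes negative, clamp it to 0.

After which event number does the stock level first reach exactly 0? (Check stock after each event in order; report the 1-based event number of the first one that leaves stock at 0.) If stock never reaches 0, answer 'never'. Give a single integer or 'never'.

Processing events:
Start: stock = 17
  Event 1 (sale 20): sell min(20,17)=17. stock: 17 - 17 = 0. total_sold = 17
  Event 2 (sale 9): sell min(9,0)=0. stock: 0 - 0 = 0. total_sold = 17
  Event 3 (restock 32): 0 + 32 = 32
  Event 4 (sale 13): sell min(13,32)=13. stock: 32 - 13 = 19. total_sold = 30
  Event 5 (sale 4): sell min(4,19)=4. stock: 19 - 4 = 15. total_sold = 34
  Event 6 (restock 9): 15 + 9 = 24
  Event 7 (sale 18): sell min(18,24)=18. stock: 24 - 18 = 6. total_sold = 52
  Event 8 (restock 18): 6 + 18 = 24
  Event 9 (restock 24): 24 + 24 = 48
  Event 10 (restock 26): 48 + 26 = 74
Final: stock = 74, total_sold = 52

First zero at event 1.

Answer: 1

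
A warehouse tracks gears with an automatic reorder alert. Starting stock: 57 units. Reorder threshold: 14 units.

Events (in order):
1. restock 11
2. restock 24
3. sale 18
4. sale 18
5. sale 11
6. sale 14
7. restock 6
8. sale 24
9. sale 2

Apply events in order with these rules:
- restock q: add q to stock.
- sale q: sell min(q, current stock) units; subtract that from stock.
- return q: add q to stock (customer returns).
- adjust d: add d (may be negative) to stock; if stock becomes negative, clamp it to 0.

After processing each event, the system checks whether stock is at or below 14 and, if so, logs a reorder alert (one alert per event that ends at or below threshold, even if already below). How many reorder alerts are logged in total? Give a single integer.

Answer: 2

Derivation:
Processing events:
Start: stock = 57
  Event 1 (restock 11): 57 + 11 = 68
  Event 2 (restock 24): 68 + 24 = 92
  Event 3 (sale 18): sell min(18,92)=18. stock: 92 - 18 = 74. total_sold = 18
  Event 4 (sale 18): sell min(18,74)=18. stock: 74 - 18 = 56. total_sold = 36
  Event 5 (sale 11): sell min(11,56)=11. stock: 56 - 11 = 45. total_sold = 47
  Event 6 (sale 14): sell min(14,45)=14. stock: 45 - 14 = 31. total_sold = 61
  Event 7 (restock 6): 31 + 6 = 37
  Event 8 (sale 24): sell min(24,37)=24. stock: 37 - 24 = 13. total_sold = 85
  Event 9 (sale 2): sell min(2,13)=2. stock: 13 - 2 = 11. total_sold = 87
Final: stock = 11, total_sold = 87

Checking against threshold 14:
  After event 1: stock=68 > 14
  After event 2: stock=92 > 14
  After event 3: stock=74 > 14
  After event 4: stock=56 > 14
  After event 5: stock=45 > 14
  After event 6: stock=31 > 14
  After event 7: stock=37 > 14
  After event 8: stock=13 <= 14 -> ALERT
  After event 9: stock=11 <= 14 -> ALERT
Alert events: [8, 9]. Count = 2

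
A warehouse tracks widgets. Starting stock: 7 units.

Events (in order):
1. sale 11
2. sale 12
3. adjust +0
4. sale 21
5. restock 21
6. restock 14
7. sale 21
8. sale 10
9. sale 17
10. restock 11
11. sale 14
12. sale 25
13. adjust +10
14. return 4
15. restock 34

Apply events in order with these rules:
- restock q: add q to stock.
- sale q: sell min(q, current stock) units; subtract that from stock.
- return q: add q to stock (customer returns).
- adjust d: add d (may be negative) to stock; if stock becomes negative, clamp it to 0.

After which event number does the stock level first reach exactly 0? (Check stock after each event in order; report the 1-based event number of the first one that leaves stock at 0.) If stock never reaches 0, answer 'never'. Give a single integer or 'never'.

Answer: 1

Derivation:
Processing events:
Start: stock = 7
  Event 1 (sale 11): sell min(11,7)=7. stock: 7 - 7 = 0. total_sold = 7
  Event 2 (sale 12): sell min(12,0)=0. stock: 0 - 0 = 0. total_sold = 7
  Event 3 (adjust +0): 0 + 0 = 0
  Event 4 (sale 21): sell min(21,0)=0. stock: 0 - 0 = 0. total_sold = 7
  Event 5 (restock 21): 0 + 21 = 21
  Event 6 (restock 14): 21 + 14 = 35
  Event 7 (sale 21): sell min(21,35)=21. stock: 35 - 21 = 14. total_sold = 28
  Event 8 (sale 10): sell min(10,14)=10. stock: 14 - 10 = 4. total_sold = 38
  Event 9 (sale 17): sell min(17,4)=4. stock: 4 - 4 = 0. total_sold = 42
  Event 10 (restock 11): 0 + 11 = 11
  Event 11 (sale 14): sell min(14,11)=11. stock: 11 - 11 = 0. total_sold = 53
  Event 12 (sale 25): sell min(25,0)=0. stock: 0 - 0 = 0. total_sold = 53
  Event 13 (adjust +10): 0 + 10 = 10
  Event 14 (return 4): 10 + 4 = 14
  Event 15 (restock 34): 14 + 34 = 48
Final: stock = 48, total_sold = 53

First zero at event 1.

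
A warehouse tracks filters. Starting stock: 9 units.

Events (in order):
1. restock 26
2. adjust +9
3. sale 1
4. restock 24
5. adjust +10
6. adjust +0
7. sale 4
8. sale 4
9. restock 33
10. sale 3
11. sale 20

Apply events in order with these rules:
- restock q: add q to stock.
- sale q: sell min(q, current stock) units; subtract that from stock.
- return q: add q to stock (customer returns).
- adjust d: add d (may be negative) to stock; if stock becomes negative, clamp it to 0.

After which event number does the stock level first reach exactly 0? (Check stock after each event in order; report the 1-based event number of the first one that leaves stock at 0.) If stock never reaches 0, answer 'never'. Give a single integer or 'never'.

Answer: never

Derivation:
Processing events:
Start: stock = 9
  Event 1 (restock 26): 9 + 26 = 35
  Event 2 (adjust +9): 35 + 9 = 44
  Event 3 (sale 1): sell min(1,44)=1. stock: 44 - 1 = 43. total_sold = 1
  Event 4 (restock 24): 43 + 24 = 67
  Event 5 (adjust +10): 67 + 10 = 77
  Event 6 (adjust +0): 77 + 0 = 77
  Event 7 (sale 4): sell min(4,77)=4. stock: 77 - 4 = 73. total_sold = 5
  Event 8 (sale 4): sell min(4,73)=4. stock: 73 - 4 = 69. total_sold = 9
  Event 9 (restock 33): 69 + 33 = 102
  Event 10 (sale 3): sell min(3,102)=3. stock: 102 - 3 = 99. total_sold = 12
  Event 11 (sale 20): sell min(20,99)=20. stock: 99 - 20 = 79. total_sold = 32
Final: stock = 79, total_sold = 32

Stock never reaches 0.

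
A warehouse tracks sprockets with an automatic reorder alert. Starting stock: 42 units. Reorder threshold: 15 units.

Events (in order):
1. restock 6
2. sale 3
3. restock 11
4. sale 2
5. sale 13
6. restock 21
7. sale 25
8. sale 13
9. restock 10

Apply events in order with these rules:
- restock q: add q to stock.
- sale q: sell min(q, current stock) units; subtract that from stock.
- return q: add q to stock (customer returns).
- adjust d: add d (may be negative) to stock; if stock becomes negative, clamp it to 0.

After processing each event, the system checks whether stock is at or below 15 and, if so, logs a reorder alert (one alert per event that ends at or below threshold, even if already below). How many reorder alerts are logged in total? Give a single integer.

Answer: 0

Derivation:
Processing events:
Start: stock = 42
  Event 1 (restock 6): 42 + 6 = 48
  Event 2 (sale 3): sell min(3,48)=3. stock: 48 - 3 = 45. total_sold = 3
  Event 3 (restock 11): 45 + 11 = 56
  Event 4 (sale 2): sell min(2,56)=2. stock: 56 - 2 = 54. total_sold = 5
  Event 5 (sale 13): sell min(13,54)=13. stock: 54 - 13 = 41. total_sold = 18
  Event 6 (restock 21): 41 + 21 = 62
  Event 7 (sale 25): sell min(25,62)=25. stock: 62 - 25 = 37. total_sold = 43
  Event 8 (sale 13): sell min(13,37)=13. stock: 37 - 13 = 24. total_sold = 56
  Event 9 (restock 10): 24 + 10 = 34
Final: stock = 34, total_sold = 56

Checking against threshold 15:
  After event 1: stock=48 > 15
  After event 2: stock=45 > 15
  After event 3: stock=56 > 15
  After event 4: stock=54 > 15
  After event 5: stock=41 > 15
  After event 6: stock=62 > 15
  After event 7: stock=37 > 15
  After event 8: stock=24 > 15
  After event 9: stock=34 > 15
Alert events: []. Count = 0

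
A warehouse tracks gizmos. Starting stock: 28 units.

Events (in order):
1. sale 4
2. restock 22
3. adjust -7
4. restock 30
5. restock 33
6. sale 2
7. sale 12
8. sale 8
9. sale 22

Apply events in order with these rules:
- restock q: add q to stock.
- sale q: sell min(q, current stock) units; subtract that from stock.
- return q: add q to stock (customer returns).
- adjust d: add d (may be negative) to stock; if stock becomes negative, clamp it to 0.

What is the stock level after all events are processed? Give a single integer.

Processing events:
Start: stock = 28
  Event 1 (sale 4): sell min(4,28)=4. stock: 28 - 4 = 24. total_sold = 4
  Event 2 (restock 22): 24 + 22 = 46
  Event 3 (adjust -7): 46 + -7 = 39
  Event 4 (restock 30): 39 + 30 = 69
  Event 5 (restock 33): 69 + 33 = 102
  Event 6 (sale 2): sell min(2,102)=2. stock: 102 - 2 = 100. total_sold = 6
  Event 7 (sale 12): sell min(12,100)=12. stock: 100 - 12 = 88. total_sold = 18
  Event 8 (sale 8): sell min(8,88)=8. stock: 88 - 8 = 80. total_sold = 26
  Event 9 (sale 22): sell min(22,80)=22. stock: 80 - 22 = 58. total_sold = 48
Final: stock = 58, total_sold = 48

Answer: 58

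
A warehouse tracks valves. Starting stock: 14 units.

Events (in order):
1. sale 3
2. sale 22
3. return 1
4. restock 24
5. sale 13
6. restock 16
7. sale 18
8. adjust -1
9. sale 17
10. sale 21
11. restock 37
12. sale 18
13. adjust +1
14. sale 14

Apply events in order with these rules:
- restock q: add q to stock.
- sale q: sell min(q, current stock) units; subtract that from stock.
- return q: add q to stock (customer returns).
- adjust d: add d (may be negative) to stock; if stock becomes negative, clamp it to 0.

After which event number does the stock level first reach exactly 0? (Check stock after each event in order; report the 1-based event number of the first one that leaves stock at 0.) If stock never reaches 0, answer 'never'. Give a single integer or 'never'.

Processing events:
Start: stock = 14
  Event 1 (sale 3): sell min(3,14)=3. stock: 14 - 3 = 11. total_sold = 3
  Event 2 (sale 22): sell min(22,11)=11. stock: 11 - 11 = 0. total_sold = 14
  Event 3 (return 1): 0 + 1 = 1
  Event 4 (restock 24): 1 + 24 = 25
  Event 5 (sale 13): sell min(13,25)=13. stock: 25 - 13 = 12. total_sold = 27
  Event 6 (restock 16): 12 + 16 = 28
  Event 7 (sale 18): sell min(18,28)=18. stock: 28 - 18 = 10. total_sold = 45
  Event 8 (adjust -1): 10 + -1 = 9
  Event 9 (sale 17): sell min(17,9)=9. stock: 9 - 9 = 0. total_sold = 54
  Event 10 (sale 21): sell min(21,0)=0. stock: 0 - 0 = 0. total_sold = 54
  Event 11 (restock 37): 0 + 37 = 37
  Event 12 (sale 18): sell min(18,37)=18. stock: 37 - 18 = 19. total_sold = 72
  Event 13 (adjust +1): 19 + 1 = 20
  Event 14 (sale 14): sell min(14,20)=14. stock: 20 - 14 = 6. total_sold = 86
Final: stock = 6, total_sold = 86

First zero at event 2.

Answer: 2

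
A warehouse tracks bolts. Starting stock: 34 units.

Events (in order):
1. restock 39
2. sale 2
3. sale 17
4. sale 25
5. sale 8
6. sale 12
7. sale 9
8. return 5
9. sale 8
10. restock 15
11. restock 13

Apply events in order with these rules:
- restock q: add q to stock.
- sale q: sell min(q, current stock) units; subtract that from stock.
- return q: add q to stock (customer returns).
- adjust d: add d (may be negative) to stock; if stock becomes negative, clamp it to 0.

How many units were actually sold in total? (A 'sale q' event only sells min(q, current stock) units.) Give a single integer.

Answer: 78

Derivation:
Processing events:
Start: stock = 34
  Event 1 (restock 39): 34 + 39 = 73
  Event 2 (sale 2): sell min(2,73)=2. stock: 73 - 2 = 71. total_sold = 2
  Event 3 (sale 17): sell min(17,71)=17. stock: 71 - 17 = 54. total_sold = 19
  Event 4 (sale 25): sell min(25,54)=25. stock: 54 - 25 = 29. total_sold = 44
  Event 5 (sale 8): sell min(8,29)=8. stock: 29 - 8 = 21. total_sold = 52
  Event 6 (sale 12): sell min(12,21)=12. stock: 21 - 12 = 9. total_sold = 64
  Event 7 (sale 9): sell min(9,9)=9. stock: 9 - 9 = 0. total_sold = 73
  Event 8 (return 5): 0 + 5 = 5
  Event 9 (sale 8): sell min(8,5)=5. stock: 5 - 5 = 0. total_sold = 78
  Event 10 (restock 15): 0 + 15 = 15
  Event 11 (restock 13): 15 + 13 = 28
Final: stock = 28, total_sold = 78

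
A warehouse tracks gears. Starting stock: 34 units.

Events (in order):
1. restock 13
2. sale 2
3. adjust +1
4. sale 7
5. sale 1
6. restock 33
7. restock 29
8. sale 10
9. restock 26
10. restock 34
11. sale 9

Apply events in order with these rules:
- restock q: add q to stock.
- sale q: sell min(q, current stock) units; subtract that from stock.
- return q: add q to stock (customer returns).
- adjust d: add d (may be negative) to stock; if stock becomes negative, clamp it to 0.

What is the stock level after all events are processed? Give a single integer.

Processing events:
Start: stock = 34
  Event 1 (restock 13): 34 + 13 = 47
  Event 2 (sale 2): sell min(2,47)=2. stock: 47 - 2 = 45. total_sold = 2
  Event 3 (adjust +1): 45 + 1 = 46
  Event 4 (sale 7): sell min(7,46)=7. stock: 46 - 7 = 39. total_sold = 9
  Event 5 (sale 1): sell min(1,39)=1. stock: 39 - 1 = 38. total_sold = 10
  Event 6 (restock 33): 38 + 33 = 71
  Event 7 (restock 29): 71 + 29 = 100
  Event 8 (sale 10): sell min(10,100)=10. stock: 100 - 10 = 90. total_sold = 20
  Event 9 (restock 26): 90 + 26 = 116
  Event 10 (restock 34): 116 + 34 = 150
  Event 11 (sale 9): sell min(9,150)=9. stock: 150 - 9 = 141. total_sold = 29
Final: stock = 141, total_sold = 29

Answer: 141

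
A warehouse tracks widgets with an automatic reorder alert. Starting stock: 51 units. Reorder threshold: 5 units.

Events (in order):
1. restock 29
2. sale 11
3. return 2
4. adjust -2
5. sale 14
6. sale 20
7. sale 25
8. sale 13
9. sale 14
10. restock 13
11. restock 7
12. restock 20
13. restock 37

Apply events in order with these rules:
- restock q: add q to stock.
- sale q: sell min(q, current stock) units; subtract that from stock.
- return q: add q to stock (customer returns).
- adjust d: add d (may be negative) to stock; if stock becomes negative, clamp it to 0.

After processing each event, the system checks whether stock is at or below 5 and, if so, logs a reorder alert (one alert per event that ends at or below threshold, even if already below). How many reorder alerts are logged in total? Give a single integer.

Answer: 2

Derivation:
Processing events:
Start: stock = 51
  Event 1 (restock 29): 51 + 29 = 80
  Event 2 (sale 11): sell min(11,80)=11. stock: 80 - 11 = 69. total_sold = 11
  Event 3 (return 2): 69 + 2 = 71
  Event 4 (adjust -2): 71 + -2 = 69
  Event 5 (sale 14): sell min(14,69)=14. stock: 69 - 14 = 55. total_sold = 25
  Event 6 (sale 20): sell min(20,55)=20. stock: 55 - 20 = 35. total_sold = 45
  Event 7 (sale 25): sell min(25,35)=25. stock: 35 - 25 = 10. total_sold = 70
  Event 8 (sale 13): sell min(13,10)=10. stock: 10 - 10 = 0. total_sold = 80
  Event 9 (sale 14): sell min(14,0)=0. stock: 0 - 0 = 0. total_sold = 80
  Event 10 (restock 13): 0 + 13 = 13
  Event 11 (restock 7): 13 + 7 = 20
  Event 12 (restock 20): 20 + 20 = 40
  Event 13 (restock 37): 40 + 37 = 77
Final: stock = 77, total_sold = 80

Checking against threshold 5:
  After event 1: stock=80 > 5
  After event 2: stock=69 > 5
  After event 3: stock=71 > 5
  After event 4: stock=69 > 5
  After event 5: stock=55 > 5
  After event 6: stock=35 > 5
  After event 7: stock=10 > 5
  After event 8: stock=0 <= 5 -> ALERT
  After event 9: stock=0 <= 5 -> ALERT
  After event 10: stock=13 > 5
  After event 11: stock=20 > 5
  After event 12: stock=40 > 5
  After event 13: stock=77 > 5
Alert events: [8, 9]. Count = 2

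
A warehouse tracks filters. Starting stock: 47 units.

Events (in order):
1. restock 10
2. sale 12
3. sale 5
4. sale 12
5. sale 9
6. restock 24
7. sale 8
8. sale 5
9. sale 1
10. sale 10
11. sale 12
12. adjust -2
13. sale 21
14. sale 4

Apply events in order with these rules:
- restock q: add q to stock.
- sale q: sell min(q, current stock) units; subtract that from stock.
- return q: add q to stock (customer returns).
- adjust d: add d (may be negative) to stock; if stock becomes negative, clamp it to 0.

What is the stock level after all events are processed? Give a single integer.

Processing events:
Start: stock = 47
  Event 1 (restock 10): 47 + 10 = 57
  Event 2 (sale 12): sell min(12,57)=12. stock: 57 - 12 = 45. total_sold = 12
  Event 3 (sale 5): sell min(5,45)=5. stock: 45 - 5 = 40. total_sold = 17
  Event 4 (sale 12): sell min(12,40)=12. stock: 40 - 12 = 28. total_sold = 29
  Event 5 (sale 9): sell min(9,28)=9. stock: 28 - 9 = 19. total_sold = 38
  Event 6 (restock 24): 19 + 24 = 43
  Event 7 (sale 8): sell min(8,43)=8. stock: 43 - 8 = 35. total_sold = 46
  Event 8 (sale 5): sell min(5,35)=5. stock: 35 - 5 = 30. total_sold = 51
  Event 9 (sale 1): sell min(1,30)=1. stock: 30 - 1 = 29. total_sold = 52
  Event 10 (sale 10): sell min(10,29)=10. stock: 29 - 10 = 19. total_sold = 62
  Event 11 (sale 12): sell min(12,19)=12. stock: 19 - 12 = 7. total_sold = 74
  Event 12 (adjust -2): 7 + -2 = 5
  Event 13 (sale 21): sell min(21,5)=5. stock: 5 - 5 = 0. total_sold = 79
  Event 14 (sale 4): sell min(4,0)=0. stock: 0 - 0 = 0. total_sold = 79
Final: stock = 0, total_sold = 79

Answer: 0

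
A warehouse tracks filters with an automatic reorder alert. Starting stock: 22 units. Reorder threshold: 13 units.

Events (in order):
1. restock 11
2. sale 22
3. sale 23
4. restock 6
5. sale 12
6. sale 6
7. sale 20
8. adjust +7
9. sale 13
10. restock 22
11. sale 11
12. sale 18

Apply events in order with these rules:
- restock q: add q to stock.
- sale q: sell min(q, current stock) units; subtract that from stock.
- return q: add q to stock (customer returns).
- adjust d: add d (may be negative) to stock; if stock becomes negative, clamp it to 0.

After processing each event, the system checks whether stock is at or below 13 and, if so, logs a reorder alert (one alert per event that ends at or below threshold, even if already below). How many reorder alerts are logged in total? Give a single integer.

Processing events:
Start: stock = 22
  Event 1 (restock 11): 22 + 11 = 33
  Event 2 (sale 22): sell min(22,33)=22. stock: 33 - 22 = 11. total_sold = 22
  Event 3 (sale 23): sell min(23,11)=11. stock: 11 - 11 = 0. total_sold = 33
  Event 4 (restock 6): 0 + 6 = 6
  Event 5 (sale 12): sell min(12,6)=6. stock: 6 - 6 = 0. total_sold = 39
  Event 6 (sale 6): sell min(6,0)=0. stock: 0 - 0 = 0. total_sold = 39
  Event 7 (sale 20): sell min(20,0)=0. stock: 0 - 0 = 0. total_sold = 39
  Event 8 (adjust +7): 0 + 7 = 7
  Event 9 (sale 13): sell min(13,7)=7. stock: 7 - 7 = 0. total_sold = 46
  Event 10 (restock 22): 0 + 22 = 22
  Event 11 (sale 11): sell min(11,22)=11. stock: 22 - 11 = 11. total_sold = 57
  Event 12 (sale 18): sell min(18,11)=11. stock: 11 - 11 = 0. total_sold = 68
Final: stock = 0, total_sold = 68

Checking against threshold 13:
  After event 1: stock=33 > 13
  After event 2: stock=11 <= 13 -> ALERT
  After event 3: stock=0 <= 13 -> ALERT
  After event 4: stock=6 <= 13 -> ALERT
  After event 5: stock=0 <= 13 -> ALERT
  After event 6: stock=0 <= 13 -> ALERT
  After event 7: stock=0 <= 13 -> ALERT
  After event 8: stock=7 <= 13 -> ALERT
  After event 9: stock=0 <= 13 -> ALERT
  After event 10: stock=22 > 13
  After event 11: stock=11 <= 13 -> ALERT
  After event 12: stock=0 <= 13 -> ALERT
Alert events: [2, 3, 4, 5, 6, 7, 8, 9, 11, 12]. Count = 10

Answer: 10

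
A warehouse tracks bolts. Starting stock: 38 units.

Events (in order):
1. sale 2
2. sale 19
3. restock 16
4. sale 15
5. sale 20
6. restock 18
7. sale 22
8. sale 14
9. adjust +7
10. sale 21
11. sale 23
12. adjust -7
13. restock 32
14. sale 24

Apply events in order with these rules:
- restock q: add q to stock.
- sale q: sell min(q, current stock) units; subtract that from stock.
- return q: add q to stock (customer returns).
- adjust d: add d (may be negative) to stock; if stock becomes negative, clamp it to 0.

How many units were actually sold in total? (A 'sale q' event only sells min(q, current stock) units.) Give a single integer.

Processing events:
Start: stock = 38
  Event 1 (sale 2): sell min(2,38)=2. stock: 38 - 2 = 36. total_sold = 2
  Event 2 (sale 19): sell min(19,36)=19. stock: 36 - 19 = 17. total_sold = 21
  Event 3 (restock 16): 17 + 16 = 33
  Event 4 (sale 15): sell min(15,33)=15. stock: 33 - 15 = 18. total_sold = 36
  Event 5 (sale 20): sell min(20,18)=18. stock: 18 - 18 = 0. total_sold = 54
  Event 6 (restock 18): 0 + 18 = 18
  Event 7 (sale 22): sell min(22,18)=18. stock: 18 - 18 = 0. total_sold = 72
  Event 8 (sale 14): sell min(14,0)=0. stock: 0 - 0 = 0. total_sold = 72
  Event 9 (adjust +7): 0 + 7 = 7
  Event 10 (sale 21): sell min(21,7)=7. stock: 7 - 7 = 0. total_sold = 79
  Event 11 (sale 23): sell min(23,0)=0. stock: 0 - 0 = 0. total_sold = 79
  Event 12 (adjust -7): 0 + -7 = 0 (clamped to 0)
  Event 13 (restock 32): 0 + 32 = 32
  Event 14 (sale 24): sell min(24,32)=24. stock: 32 - 24 = 8. total_sold = 103
Final: stock = 8, total_sold = 103

Answer: 103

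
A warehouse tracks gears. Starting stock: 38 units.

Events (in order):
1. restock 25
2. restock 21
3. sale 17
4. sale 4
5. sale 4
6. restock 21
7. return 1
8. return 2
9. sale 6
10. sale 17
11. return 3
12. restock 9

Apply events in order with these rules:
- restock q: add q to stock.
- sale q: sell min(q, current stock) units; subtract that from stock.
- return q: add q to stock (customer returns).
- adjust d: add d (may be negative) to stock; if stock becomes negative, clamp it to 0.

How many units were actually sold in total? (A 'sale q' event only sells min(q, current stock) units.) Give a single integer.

Answer: 48

Derivation:
Processing events:
Start: stock = 38
  Event 1 (restock 25): 38 + 25 = 63
  Event 2 (restock 21): 63 + 21 = 84
  Event 3 (sale 17): sell min(17,84)=17. stock: 84 - 17 = 67. total_sold = 17
  Event 4 (sale 4): sell min(4,67)=4. stock: 67 - 4 = 63. total_sold = 21
  Event 5 (sale 4): sell min(4,63)=4. stock: 63 - 4 = 59. total_sold = 25
  Event 6 (restock 21): 59 + 21 = 80
  Event 7 (return 1): 80 + 1 = 81
  Event 8 (return 2): 81 + 2 = 83
  Event 9 (sale 6): sell min(6,83)=6. stock: 83 - 6 = 77. total_sold = 31
  Event 10 (sale 17): sell min(17,77)=17. stock: 77 - 17 = 60. total_sold = 48
  Event 11 (return 3): 60 + 3 = 63
  Event 12 (restock 9): 63 + 9 = 72
Final: stock = 72, total_sold = 48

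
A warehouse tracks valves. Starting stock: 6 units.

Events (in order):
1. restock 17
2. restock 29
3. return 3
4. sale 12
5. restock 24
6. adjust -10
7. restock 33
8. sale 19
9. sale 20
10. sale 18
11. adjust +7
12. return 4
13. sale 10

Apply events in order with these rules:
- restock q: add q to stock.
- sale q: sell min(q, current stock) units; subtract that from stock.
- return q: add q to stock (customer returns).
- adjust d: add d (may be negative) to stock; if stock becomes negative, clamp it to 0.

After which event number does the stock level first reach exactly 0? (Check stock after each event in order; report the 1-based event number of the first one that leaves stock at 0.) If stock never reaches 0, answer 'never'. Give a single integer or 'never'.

Answer: never

Derivation:
Processing events:
Start: stock = 6
  Event 1 (restock 17): 6 + 17 = 23
  Event 2 (restock 29): 23 + 29 = 52
  Event 3 (return 3): 52 + 3 = 55
  Event 4 (sale 12): sell min(12,55)=12. stock: 55 - 12 = 43. total_sold = 12
  Event 5 (restock 24): 43 + 24 = 67
  Event 6 (adjust -10): 67 + -10 = 57
  Event 7 (restock 33): 57 + 33 = 90
  Event 8 (sale 19): sell min(19,90)=19. stock: 90 - 19 = 71. total_sold = 31
  Event 9 (sale 20): sell min(20,71)=20. stock: 71 - 20 = 51. total_sold = 51
  Event 10 (sale 18): sell min(18,51)=18. stock: 51 - 18 = 33. total_sold = 69
  Event 11 (adjust +7): 33 + 7 = 40
  Event 12 (return 4): 40 + 4 = 44
  Event 13 (sale 10): sell min(10,44)=10. stock: 44 - 10 = 34. total_sold = 79
Final: stock = 34, total_sold = 79

Stock never reaches 0.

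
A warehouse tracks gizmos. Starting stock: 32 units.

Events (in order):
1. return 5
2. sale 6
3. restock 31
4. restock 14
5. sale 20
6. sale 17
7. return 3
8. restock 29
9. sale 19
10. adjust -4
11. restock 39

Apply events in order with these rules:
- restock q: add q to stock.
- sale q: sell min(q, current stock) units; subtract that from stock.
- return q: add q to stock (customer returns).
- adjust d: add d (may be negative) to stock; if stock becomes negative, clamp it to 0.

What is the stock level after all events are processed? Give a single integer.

Processing events:
Start: stock = 32
  Event 1 (return 5): 32 + 5 = 37
  Event 2 (sale 6): sell min(6,37)=6. stock: 37 - 6 = 31. total_sold = 6
  Event 3 (restock 31): 31 + 31 = 62
  Event 4 (restock 14): 62 + 14 = 76
  Event 5 (sale 20): sell min(20,76)=20. stock: 76 - 20 = 56. total_sold = 26
  Event 6 (sale 17): sell min(17,56)=17. stock: 56 - 17 = 39. total_sold = 43
  Event 7 (return 3): 39 + 3 = 42
  Event 8 (restock 29): 42 + 29 = 71
  Event 9 (sale 19): sell min(19,71)=19. stock: 71 - 19 = 52. total_sold = 62
  Event 10 (adjust -4): 52 + -4 = 48
  Event 11 (restock 39): 48 + 39 = 87
Final: stock = 87, total_sold = 62

Answer: 87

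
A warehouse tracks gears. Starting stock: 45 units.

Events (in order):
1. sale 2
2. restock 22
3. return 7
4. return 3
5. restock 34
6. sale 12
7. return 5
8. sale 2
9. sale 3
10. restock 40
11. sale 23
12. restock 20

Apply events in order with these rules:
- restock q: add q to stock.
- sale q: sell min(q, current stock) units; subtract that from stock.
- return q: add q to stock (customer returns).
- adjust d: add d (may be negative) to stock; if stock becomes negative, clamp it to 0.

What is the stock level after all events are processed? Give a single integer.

Processing events:
Start: stock = 45
  Event 1 (sale 2): sell min(2,45)=2. stock: 45 - 2 = 43. total_sold = 2
  Event 2 (restock 22): 43 + 22 = 65
  Event 3 (return 7): 65 + 7 = 72
  Event 4 (return 3): 72 + 3 = 75
  Event 5 (restock 34): 75 + 34 = 109
  Event 6 (sale 12): sell min(12,109)=12. stock: 109 - 12 = 97. total_sold = 14
  Event 7 (return 5): 97 + 5 = 102
  Event 8 (sale 2): sell min(2,102)=2. stock: 102 - 2 = 100. total_sold = 16
  Event 9 (sale 3): sell min(3,100)=3. stock: 100 - 3 = 97. total_sold = 19
  Event 10 (restock 40): 97 + 40 = 137
  Event 11 (sale 23): sell min(23,137)=23. stock: 137 - 23 = 114. total_sold = 42
  Event 12 (restock 20): 114 + 20 = 134
Final: stock = 134, total_sold = 42

Answer: 134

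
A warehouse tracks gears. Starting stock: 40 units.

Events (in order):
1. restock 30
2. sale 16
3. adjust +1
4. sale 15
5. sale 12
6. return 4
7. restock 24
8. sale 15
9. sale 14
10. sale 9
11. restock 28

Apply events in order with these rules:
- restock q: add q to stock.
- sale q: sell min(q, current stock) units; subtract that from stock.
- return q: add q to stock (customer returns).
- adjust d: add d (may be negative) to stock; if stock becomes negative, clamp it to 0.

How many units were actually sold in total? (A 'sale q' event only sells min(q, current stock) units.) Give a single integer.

Answer: 81

Derivation:
Processing events:
Start: stock = 40
  Event 1 (restock 30): 40 + 30 = 70
  Event 2 (sale 16): sell min(16,70)=16. stock: 70 - 16 = 54. total_sold = 16
  Event 3 (adjust +1): 54 + 1 = 55
  Event 4 (sale 15): sell min(15,55)=15. stock: 55 - 15 = 40. total_sold = 31
  Event 5 (sale 12): sell min(12,40)=12. stock: 40 - 12 = 28. total_sold = 43
  Event 6 (return 4): 28 + 4 = 32
  Event 7 (restock 24): 32 + 24 = 56
  Event 8 (sale 15): sell min(15,56)=15. stock: 56 - 15 = 41. total_sold = 58
  Event 9 (sale 14): sell min(14,41)=14. stock: 41 - 14 = 27. total_sold = 72
  Event 10 (sale 9): sell min(9,27)=9. stock: 27 - 9 = 18. total_sold = 81
  Event 11 (restock 28): 18 + 28 = 46
Final: stock = 46, total_sold = 81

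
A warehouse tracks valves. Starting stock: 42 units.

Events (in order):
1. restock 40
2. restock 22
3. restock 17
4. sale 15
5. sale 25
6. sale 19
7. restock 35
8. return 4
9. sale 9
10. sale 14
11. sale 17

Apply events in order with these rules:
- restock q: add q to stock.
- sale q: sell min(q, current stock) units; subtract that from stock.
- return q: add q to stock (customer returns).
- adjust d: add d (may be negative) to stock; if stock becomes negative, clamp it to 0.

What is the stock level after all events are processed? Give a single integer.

Processing events:
Start: stock = 42
  Event 1 (restock 40): 42 + 40 = 82
  Event 2 (restock 22): 82 + 22 = 104
  Event 3 (restock 17): 104 + 17 = 121
  Event 4 (sale 15): sell min(15,121)=15. stock: 121 - 15 = 106. total_sold = 15
  Event 5 (sale 25): sell min(25,106)=25. stock: 106 - 25 = 81. total_sold = 40
  Event 6 (sale 19): sell min(19,81)=19. stock: 81 - 19 = 62. total_sold = 59
  Event 7 (restock 35): 62 + 35 = 97
  Event 8 (return 4): 97 + 4 = 101
  Event 9 (sale 9): sell min(9,101)=9. stock: 101 - 9 = 92. total_sold = 68
  Event 10 (sale 14): sell min(14,92)=14. stock: 92 - 14 = 78. total_sold = 82
  Event 11 (sale 17): sell min(17,78)=17. stock: 78 - 17 = 61. total_sold = 99
Final: stock = 61, total_sold = 99

Answer: 61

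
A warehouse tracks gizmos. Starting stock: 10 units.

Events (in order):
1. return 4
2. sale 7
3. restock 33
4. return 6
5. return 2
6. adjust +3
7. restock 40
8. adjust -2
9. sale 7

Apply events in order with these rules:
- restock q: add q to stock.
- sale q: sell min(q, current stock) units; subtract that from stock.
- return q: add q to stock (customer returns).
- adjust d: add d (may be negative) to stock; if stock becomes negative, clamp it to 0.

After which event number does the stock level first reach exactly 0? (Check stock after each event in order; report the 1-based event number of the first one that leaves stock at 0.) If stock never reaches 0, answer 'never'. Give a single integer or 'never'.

Processing events:
Start: stock = 10
  Event 1 (return 4): 10 + 4 = 14
  Event 2 (sale 7): sell min(7,14)=7. stock: 14 - 7 = 7. total_sold = 7
  Event 3 (restock 33): 7 + 33 = 40
  Event 4 (return 6): 40 + 6 = 46
  Event 5 (return 2): 46 + 2 = 48
  Event 6 (adjust +3): 48 + 3 = 51
  Event 7 (restock 40): 51 + 40 = 91
  Event 8 (adjust -2): 91 + -2 = 89
  Event 9 (sale 7): sell min(7,89)=7. stock: 89 - 7 = 82. total_sold = 14
Final: stock = 82, total_sold = 14

Stock never reaches 0.

Answer: never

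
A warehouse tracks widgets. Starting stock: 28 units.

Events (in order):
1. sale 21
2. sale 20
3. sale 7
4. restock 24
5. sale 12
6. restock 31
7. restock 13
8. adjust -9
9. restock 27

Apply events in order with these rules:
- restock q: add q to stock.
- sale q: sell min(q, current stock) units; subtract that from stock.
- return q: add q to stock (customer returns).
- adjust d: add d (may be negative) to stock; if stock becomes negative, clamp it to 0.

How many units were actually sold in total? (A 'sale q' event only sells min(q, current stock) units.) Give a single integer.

Answer: 40

Derivation:
Processing events:
Start: stock = 28
  Event 1 (sale 21): sell min(21,28)=21. stock: 28 - 21 = 7. total_sold = 21
  Event 2 (sale 20): sell min(20,7)=7. stock: 7 - 7 = 0. total_sold = 28
  Event 3 (sale 7): sell min(7,0)=0. stock: 0 - 0 = 0. total_sold = 28
  Event 4 (restock 24): 0 + 24 = 24
  Event 5 (sale 12): sell min(12,24)=12. stock: 24 - 12 = 12. total_sold = 40
  Event 6 (restock 31): 12 + 31 = 43
  Event 7 (restock 13): 43 + 13 = 56
  Event 8 (adjust -9): 56 + -9 = 47
  Event 9 (restock 27): 47 + 27 = 74
Final: stock = 74, total_sold = 40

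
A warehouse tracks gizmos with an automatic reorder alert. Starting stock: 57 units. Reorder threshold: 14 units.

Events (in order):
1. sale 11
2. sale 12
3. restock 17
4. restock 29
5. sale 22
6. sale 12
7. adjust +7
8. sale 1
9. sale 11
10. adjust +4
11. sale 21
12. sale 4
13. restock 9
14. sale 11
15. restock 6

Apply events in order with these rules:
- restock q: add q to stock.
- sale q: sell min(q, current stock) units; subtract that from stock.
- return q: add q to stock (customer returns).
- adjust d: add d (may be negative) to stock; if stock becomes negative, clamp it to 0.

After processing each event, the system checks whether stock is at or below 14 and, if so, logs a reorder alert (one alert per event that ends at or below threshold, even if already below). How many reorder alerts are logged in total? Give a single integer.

Processing events:
Start: stock = 57
  Event 1 (sale 11): sell min(11,57)=11. stock: 57 - 11 = 46. total_sold = 11
  Event 2 (sale 12): sell min(12,46)=12. stock: 46 - 12 = 34. total_sold = 23
  Event 3 (restock 17): 34 + 17 = 51
  Event 4 (restock 29): 51 + 29 = 80
  Event 5 (sale 22): sell min(22,80)=22. stock: 80 - 22 = 58. total_sold = 45
  Event 6 (sale 12): sell min(12,58)=12. stock: 58 - 12 = 46. total_sold = 57
  Event 7 (adjust +7): 46 + 7 = 53
  Event 8 (sale 1): sell min(1,53)=1. stock: 53 - 1 = 52. total_sold = 58
  Event 9 (sale 11): sell min(11,52)=11. stock: 52 - 11 = 41. total_sold = 69
  Event 10 (adjust +4): 41 + 4 = 45
  Event 11 (sale 21): sell min(21,45)=21. stock: 45 - 21 = 24. total_sold = 90
  Event 12 (sale 4): sell min(4,24)=4. stock: 24 - 4 = 20. total_sold = 94
  Event 13 (restock 9): 20 + 9 = 29
  Event 14 (sale 11): sell min(11,29)=11. stock: 29 - 11 = 18. total_sold = 105
  Event 15 (restock 6): 18 + 6 = 24
Final: stock = 24, total_sold = 105

Checking against threshold 14:
  After event 1: stock=46 > 14
  After event 2: stock=34 > 14
  After event 3: stock=51 > 14
  After event 4: stock=80 > 14
  After event 5: stock=58 > 14
  After event 6: stock=46 > 14
  After event 7: stock=53 > 14
  After event 8: stock=52 > 14
  After event 9: stock=41 > 14
  After event 10: stock=45 > 14
  After event 11: stock=24 > 14
  After event 12: stock=20 > 14
  After event 13: stock=29 > 14
  After event 14: stock=18 > 14
  After event 15: stock=24 > 14
Alert events: []. Count = 0

Answer: 0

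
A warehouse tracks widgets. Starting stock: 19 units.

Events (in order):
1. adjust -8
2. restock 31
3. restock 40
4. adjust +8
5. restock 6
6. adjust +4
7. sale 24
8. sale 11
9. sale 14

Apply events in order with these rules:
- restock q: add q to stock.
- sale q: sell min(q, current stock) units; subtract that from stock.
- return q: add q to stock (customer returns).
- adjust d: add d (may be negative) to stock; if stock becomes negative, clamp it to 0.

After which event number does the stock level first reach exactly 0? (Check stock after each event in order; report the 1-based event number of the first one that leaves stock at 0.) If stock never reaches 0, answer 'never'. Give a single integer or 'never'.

Processing events:
Start: stock = 19
  Event 1 (adjust -8): 19 + -8 = 11
  Event 2 (restock 31): 11 + 31 = 42
  Event 3 (restock 40): 42 + 40 = 82
  Event 4 (adjust +8): 82 + 8 = 90
  Event 5 (restock 6): 90 + 6 = 96
  Event 6 (adjust +4): 96 + 4 = 100
  Event 7 (sale 24): sell min(24,100)=24. stock: 100 - 24 = 76. total_sold = 24
  Event 8 (sale 11): sell min(11,76)=11. stock: 76 - 11 = 65. total_sold = 35
  Event 9 (sale 14): sell min(14,65)=14. stock: 65 - 14 = 51. total_sold = 49
Final: stock = 51, total_sold = 49

Stock never reaches 0.

Answer: never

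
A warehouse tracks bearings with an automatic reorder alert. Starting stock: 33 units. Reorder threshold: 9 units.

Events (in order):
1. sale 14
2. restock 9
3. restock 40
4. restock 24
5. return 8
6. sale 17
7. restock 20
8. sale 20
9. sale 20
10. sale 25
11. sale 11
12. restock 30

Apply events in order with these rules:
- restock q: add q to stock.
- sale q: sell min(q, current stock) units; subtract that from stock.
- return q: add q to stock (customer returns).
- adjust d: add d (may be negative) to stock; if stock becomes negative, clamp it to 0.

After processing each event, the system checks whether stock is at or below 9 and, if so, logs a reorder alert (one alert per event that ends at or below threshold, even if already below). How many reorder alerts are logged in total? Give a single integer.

Processing events:
Start: stock = 33
  Event 1 (sale 14): sell min(14,33)=14. stock: 33 - 14 = 19. total_sold = 14
  Event 2 (restock 9): 19 + 9 = 28
  Event 3 (restock 40): 28 + 40 = 68
  Event 4 (restock 24): 68 + 24 = 92
  Event 5 (return 8): 92 + 8 = 100
  Event 6 (sale 17): sell min(17,100)=17. stock: 100 - 17 = 83. total_sold = 31
  Event 7 (restock 20): 83 + 20 = 103
  Event 8 (sale 20): sell min(20,103)=20. stock: 103 - 20 = 83. total_sold = 51
  Event 9 (sale 20): sell min(20,83)=20. stock: 83 - 20 = 63. total_sold = 71
  Event 10 (sale 25): sell min(25,63)=25. stock: 63 - 25 = 38. total_sold = 96
  Event 11 (sale 11): sell min(11,38)=11. stock: 38 - 11 = 27. total_sold = 107
  Event 12 (restock 30): 27 + 30 = 57
Final: stock = 57, total_sold = 107

Checking against threshold 9:
  After event 1: stock=19 > 9
  After event 2: stock=28 > 9
  After event 3: stock=68 > 9
  After event 4: stock=92 > 9
  After event 5: stock=100 > 9
  After event 6: stock=83 > 9
  After event 7: stock=103 > 9
  After event 8: stock=83 > 9
  After event 9: stock=63 > 9
  After event 10: stock=38 > 9
  After event 11: stock=27 > 9
  After event 12: stock=57 > 9
Alert events: []. Count = 0

Answer: 0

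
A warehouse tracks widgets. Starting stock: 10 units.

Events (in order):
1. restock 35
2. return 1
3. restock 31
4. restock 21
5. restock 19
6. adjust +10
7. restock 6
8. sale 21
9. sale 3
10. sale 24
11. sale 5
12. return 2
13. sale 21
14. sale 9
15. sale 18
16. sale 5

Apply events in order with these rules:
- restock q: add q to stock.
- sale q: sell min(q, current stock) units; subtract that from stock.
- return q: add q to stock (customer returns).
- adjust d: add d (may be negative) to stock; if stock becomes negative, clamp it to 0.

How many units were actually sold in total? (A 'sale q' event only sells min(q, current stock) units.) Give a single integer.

Processing events:
Start: stock = 10
  Event 1 (restock 35): 10 + 35 = 45
  Event 2 (return 1): 45 + 1 = 46
  Event 3 (restock 31): 46 + 31 = 77
  Event 4 (restock 21): 77 + 21 = 98
  Event 5 (restock 19): 98 + 19 = 117
  Event 6 (adjust +10): 117 + 10 = 127
  Event 7 (restock 6): 127 + 6 = 133
  Event 8 (sale 21): sell min(21,133)=21. stock: 133 - 21 = 112. total_sold = 21
  Event 9 (sale 3): sell min(3,112)=3. stock: 112 - 3 = 109. total_sold = 24
  Event 10 (sale 24): sell min(24,109)=24. stock: 109 - 24 = 85. total_sold = 48
  Event 11 (sale 5): sell min(5,85)=5. stock: 85 - 5 = 80. total_sold = 53
  Event 12 (return 2): 80 + 2 = 82
  Event 13 (sale 21): sell min(21,82)=21. stock: 82 - 21 = 61. total_sold = 74
  Event 14 (sale 9): sell min(9,61)=9. stock: 61 - 9 = 52. total_sold = 83
  Event 15 (sale 18): sell min(18,52)=18. stock: 52 - 18 = 34. total_sold = 101
  Event 16 (sale 5): sell min(5,34)=5. stock: 34 - 5 = 29. total_sold = 106
Final: stock = 29, total_sold = 106

Answer: 106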